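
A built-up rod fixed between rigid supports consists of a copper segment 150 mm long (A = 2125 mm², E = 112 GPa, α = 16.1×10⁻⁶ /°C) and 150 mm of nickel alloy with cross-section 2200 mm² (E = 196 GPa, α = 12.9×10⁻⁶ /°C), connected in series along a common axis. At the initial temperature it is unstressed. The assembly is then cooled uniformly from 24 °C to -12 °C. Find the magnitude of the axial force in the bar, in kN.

Free thermal contraction of the whole bar: Σ αᵢΔT Lᵢ = 16.1×10⁻⁶×36×150 + 12.9×10⁻⁶×36×150 = 0.1566 mm.
Since the ends are fixed, an axial force P builds up, equal in every segment, with P · Σ Lᵢ/(AᵢEᵢ) = δ_free.
The series flexibility is Σ Lᵢ/(AᵢEᵢ) = 150/(2125×112×10³) + 150/(2200×196×10³) = 9.781×10⁻⁷ mm/N.
So P = 0.1566 / 9.781×10⁻⁷ = 160.1 kN, tensile.

P ≈ 160 kN (tensile)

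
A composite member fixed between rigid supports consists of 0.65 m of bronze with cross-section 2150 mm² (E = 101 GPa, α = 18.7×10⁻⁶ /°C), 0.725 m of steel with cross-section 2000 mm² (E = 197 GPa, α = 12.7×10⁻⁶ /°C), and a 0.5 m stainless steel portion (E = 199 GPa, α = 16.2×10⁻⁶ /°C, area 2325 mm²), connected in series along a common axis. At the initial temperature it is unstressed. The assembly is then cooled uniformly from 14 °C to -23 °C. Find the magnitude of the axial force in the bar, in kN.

With the walls removed the bar would change length by δ_free = Σ αᵢΔT Lᵢ = 18.7×10⁻⁶×37×650 + 12.7×10⁻⁶×37×725 + 16.2×10⁻⁶×37×500 = 1.09 mm.
Since the ends are fixed, an axial force P builds up, equal in every segment, with P · Σ Lᵢ/(AᵢEᵢ) = δ_free.
The series flexibility is Σ Lᵢ/(AᵢEᵢ) = 650/(2150×101×10³) + 725/(2000×197×10³) + 500/(2325×199×10³) = 5.914×10⁻⁶ mm/N.
Hence P = δ_free / Σ(L/AE) = 1.09/5.914×10⁻⁶ = 184.3 kN (tensile).

P ≈ 184 kN (tensile)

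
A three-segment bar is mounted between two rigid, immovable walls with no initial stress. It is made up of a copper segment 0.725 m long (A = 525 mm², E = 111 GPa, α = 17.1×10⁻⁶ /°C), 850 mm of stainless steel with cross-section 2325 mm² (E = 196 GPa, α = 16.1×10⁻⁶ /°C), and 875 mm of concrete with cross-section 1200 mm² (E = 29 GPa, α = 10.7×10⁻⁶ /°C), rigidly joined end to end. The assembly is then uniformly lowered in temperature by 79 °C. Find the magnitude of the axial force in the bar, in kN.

With the walls removed the bar would change length by δ_free = Σ αᵢΔT Lᵢ = 17.1×10⁻⁶×79×725 + 16.1×10⁻⁶×79×850 + 10.7×10⁻⁶×79×875 = 2.8 mm.
Since the ends are fixed, an axial force P builds up, equal in every segment, with P · Σ Lᵢ/(AᵢEᵢ) = δ_free.
Σ Lᵢ/(AᵢEᵢ) = 725/(525×111×10³) + 850/(2325×196×10³) + 875/(1200×29×10³) = 3.945×10⁻⁵ mm/N.
Hence P = δ_free / Σ(L/AE) = 2.8/3.945×10⁻⁵ = 70.98 kN (tensile).

P ≈ 71 kN (tensile)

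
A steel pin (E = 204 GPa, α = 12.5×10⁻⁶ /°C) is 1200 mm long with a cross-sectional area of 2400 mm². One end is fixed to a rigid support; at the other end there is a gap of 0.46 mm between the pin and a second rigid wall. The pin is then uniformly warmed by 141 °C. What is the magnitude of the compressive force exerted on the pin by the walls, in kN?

P ≈ 675 kN

Free thermal elongation = αΔT L = 12.5×10⁻⁶ × 141 × 1200 = 2.115 mm.
After closing the 0.46 mm clearance, 2.115 − 0.46 = 1.655 mm of expansion remains to be suppressed by the wall.
That suppressed elongation corresponds to σ = E·Δ/L = 204×10³ × 1.655/1200 = 281.3 MPa.
Force on the wall = σA = 281.3 × 2400 mm² = 675.2 kN.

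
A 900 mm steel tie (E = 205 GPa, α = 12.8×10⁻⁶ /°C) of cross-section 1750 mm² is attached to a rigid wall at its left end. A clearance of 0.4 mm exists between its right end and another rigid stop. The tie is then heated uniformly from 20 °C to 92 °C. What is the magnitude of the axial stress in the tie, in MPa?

σ ≈ 97.8 MPa (compressive)

If the wall were absent the tie would grow by αΔT L = 12.8×10⁻⁶ × 72 × 900 = 0.8294 mm.
The gap closes (δ_free > 0.4 mm) and the wall then resists a further 0.8294 − 0.4 = 0.4294 mm of expansion.
So σ = E(δ_free − g)/L = 205×10³ × 0.4294/900 = 97.82 MPa.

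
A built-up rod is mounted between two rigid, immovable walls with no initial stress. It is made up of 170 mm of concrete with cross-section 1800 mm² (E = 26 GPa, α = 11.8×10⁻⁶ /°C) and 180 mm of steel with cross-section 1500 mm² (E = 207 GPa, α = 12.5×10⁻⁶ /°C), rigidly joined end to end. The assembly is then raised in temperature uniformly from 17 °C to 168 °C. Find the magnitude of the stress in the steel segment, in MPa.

If the supports were absent, the total length change would be Σ αᵢΔT Lᵢ = 11.8×10⁻⁶×151×170 + 12.5×10⁻⁶×151×180 = 0.6427 mm.
The rigid supports impose zero overall length change; the single axial force P common to all segments must satisfy P Σ Lᵢ/(AᵢEᵢ) = δ_free.
The series flexibility is Σ Lᵢ/(AᵢEᵢ) = 170/(1800×26×10³) + 180/(1500×207×10³) = 4.212×10⁻⁶ mm/N.
So P = 0.6427 / 4.212×10⁻⁶ = 152.6 kN, compressive.
σ_{steel} = P / A = 152600 / 1500 = 101.7 MPa.

σ ≈ 102 MPa (compressive)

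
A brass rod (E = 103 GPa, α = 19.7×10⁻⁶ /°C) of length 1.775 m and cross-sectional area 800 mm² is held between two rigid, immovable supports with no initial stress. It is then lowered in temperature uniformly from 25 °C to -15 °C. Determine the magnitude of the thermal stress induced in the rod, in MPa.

With length fixed, the mechanical strain must cancel the thermal strain αΔT = 19.7×10⁻⁶ × 40 = 788×10⁻⁶.
Hence σ = E·αΔT = 103×10³ × 788×10⁻⁶ = 81.16 MPa, tensile.

σ ≈ 81.2 MPa (tensile)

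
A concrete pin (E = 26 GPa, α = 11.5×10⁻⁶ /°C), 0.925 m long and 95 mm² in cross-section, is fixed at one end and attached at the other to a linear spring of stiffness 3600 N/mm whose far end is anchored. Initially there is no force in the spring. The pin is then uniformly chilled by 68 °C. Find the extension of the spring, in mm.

δ ≈ 0.308 mm

If the spring were absent the pin would shorten by αΔT L = 11.5×10⁻⁶ × 68 × 925 = 0.7234 mm.
With a force P in the spring, the elastic change of the pin is PL/(AE) and that of the spring is P/k; compatibility requires their sum to equal δ_free.
So P = δ_free / [L/(AE) + 1/k] = 0.7234 / [ 925/(95×26×10³) + 1/(3600) ].
P = 0.7234 / 0.0006523 = 1109 N.
Spring extension = P/k = 1109/(3600) = 0.308 mm.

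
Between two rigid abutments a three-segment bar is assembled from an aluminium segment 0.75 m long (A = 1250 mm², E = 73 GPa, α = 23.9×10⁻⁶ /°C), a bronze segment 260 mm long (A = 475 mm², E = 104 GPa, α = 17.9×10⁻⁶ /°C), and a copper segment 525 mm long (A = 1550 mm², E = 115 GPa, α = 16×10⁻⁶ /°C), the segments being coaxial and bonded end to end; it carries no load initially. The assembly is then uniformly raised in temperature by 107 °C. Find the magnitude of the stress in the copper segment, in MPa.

If the supports were absent, the total length change would be Σ αᵢΔT Lᵢ = 23.9×10⁻⁶×107×750 + 17.9×10⁻⁶×107×260 + 16×10⁻⁶×107×525 = 3.315 mm.
Since the ends are fixed, an axial force P builds up, equal in every segment, with P · Σ Lᵢ/(AᵢEᵢ) = δ_free.
Σ Lᵢ/(AᵢEᵢ) = 750/(1250×73×10³) + 260/(475×104×10³) + 525/(1550×115×10³) = 1.643×10⁻⁵ mm/N.
Hence P = δ_free / Σ(L/AE) = 3.315/1.643×10⁻⁵ = 201.8 kN (compressive).
σ_{copper} = P / A = 201800 / 1550 = 130.2 MPa.

σ ≈ 130 MPa (compressive)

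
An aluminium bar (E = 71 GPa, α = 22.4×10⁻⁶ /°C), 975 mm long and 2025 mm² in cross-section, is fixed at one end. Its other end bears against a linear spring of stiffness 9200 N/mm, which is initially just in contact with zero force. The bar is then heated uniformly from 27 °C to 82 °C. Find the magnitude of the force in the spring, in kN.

P ≈ 10.4 kN

The unrestrained thermal change is αΔT L = 22.4×10⁻⁶ × 55 × 975 = 1.201 mm.
Let P be the compressive force at the spring. The bar shortens elastically by PL/(AE) and the spring compresses by P/k; together these equal δ_free.
So P = δ_free / [L/(AE) + 1/k] = 1.201 / [ 975/(2025×71×10³) + 1/(9200) ].
P = 1.201 / 0.0001155 = 10400 N.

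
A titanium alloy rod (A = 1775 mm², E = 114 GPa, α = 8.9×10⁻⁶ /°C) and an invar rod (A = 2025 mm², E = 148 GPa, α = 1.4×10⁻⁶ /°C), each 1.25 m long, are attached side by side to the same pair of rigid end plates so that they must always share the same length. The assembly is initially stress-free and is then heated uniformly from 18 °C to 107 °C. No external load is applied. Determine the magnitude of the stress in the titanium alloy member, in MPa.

The titanium alloy has the larger α, so on heating it would change length more than the invar if both were free. The rigid plates force a common final length, so the titanium alloy is put into compression and the invar into tension, with equal and opposite forces P (no external load).
Compatibility of the two members (thermal + elastic change equal): (α₁ − α₂)ΔT = P·[1/(A₁E₁) + 1/(A₂E₂)].
|α₁ − α₂|·ΔT = 7.5×10⁻⁶ × 89 = 0.0006675.
1/(A₁E₁) + 1/(A₂E₂) = 1/(1775×114×10³) + 1/(2025×148×10³) = 8.279×10⁻⁹ N⁻¹.
So P = 0.0006675 / 8.279×10⁻⁹ = 80.63 kN.
σ_{titanium alloy} = P/A₁ = 80630/1775 = 45.43 MPa, compressive.

σ ≈ 45.4 MPa (compressive)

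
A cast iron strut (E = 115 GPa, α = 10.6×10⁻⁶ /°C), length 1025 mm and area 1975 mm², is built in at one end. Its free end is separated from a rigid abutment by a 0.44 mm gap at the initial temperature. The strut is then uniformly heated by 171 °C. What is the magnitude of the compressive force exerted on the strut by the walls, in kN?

Free thermal elongation = αΔT L = 10.6×10⁻⁶ × 171 × 1025 = 1.858 mm.
After closing the 0.44 mm clearance, 1.858 − 0.44 = 1.418 mm of expansion remains to be suppressed by the wall.
That suppressed elongation corresponds to σ = E·Δ/L = 115×10³ × 1.418/1025 = 159.1 MPa.
Force on the wall = σA = 159.1 × 1975 mm² = 314.2 kN.

P ≈ 314 kN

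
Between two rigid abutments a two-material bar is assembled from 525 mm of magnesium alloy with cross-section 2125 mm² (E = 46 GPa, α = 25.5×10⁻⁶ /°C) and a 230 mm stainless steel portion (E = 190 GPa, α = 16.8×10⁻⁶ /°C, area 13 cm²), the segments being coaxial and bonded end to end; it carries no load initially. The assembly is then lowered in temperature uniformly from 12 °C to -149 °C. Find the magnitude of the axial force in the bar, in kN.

P ≈ 441 kN (tensile)

If the supports were absent, the total length change would be Σ αᵢΔT Lᵢ = 25.5×10⁻⁶×161×525 + 16.8×10⁻⁶×161×230 = 2.777 mm.
The walls prevent any net length change, so an axial force P (same in every segment) develops. Compatibility: P · Σ Lᵢ/(AᵢEᵢ) = δ_free.
Σ Lᵢ/(AᵢEᵢ) = 525/(2125×46×10³) + 230/(1300×190×10³) = 6.302×10⁻⁶ mm/N.
Hence P = δ_free / Σ(L/AE) = 2.777/6.302×10⁻⁶ = 440.7 kN (tensile).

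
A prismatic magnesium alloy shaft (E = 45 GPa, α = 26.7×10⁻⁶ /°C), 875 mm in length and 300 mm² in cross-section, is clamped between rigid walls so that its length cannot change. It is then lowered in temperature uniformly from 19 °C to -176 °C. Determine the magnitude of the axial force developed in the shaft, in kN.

P ≈ 70.3 kN (tensile)

With zero net strain, σ = E·αΔT = 45 GPa × 26.7×10⁻⁶ × 195 = 234.3 MPa.
P = AEαΔT = 300 × 45×10³ × 26.7×10⁻⁶ × 195 = 70.29 kN (tensile).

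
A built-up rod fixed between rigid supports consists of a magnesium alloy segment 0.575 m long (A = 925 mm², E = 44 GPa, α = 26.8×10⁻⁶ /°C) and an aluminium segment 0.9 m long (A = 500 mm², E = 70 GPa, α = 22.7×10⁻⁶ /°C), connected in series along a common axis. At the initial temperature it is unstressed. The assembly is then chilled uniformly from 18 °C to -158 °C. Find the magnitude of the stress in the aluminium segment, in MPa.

σ ≈ 317 MPa (tensile)

Free thermal contraction of the whole bar: Σ αᵢΔT Lᵢ = 26.8×10⁻⁶×176×575 + 22.7×10⁻⁶×176×900 = 6.308 mm.
The rigid supports impose zero overall length change; the single axial force P common to all segments must satisfy P Σ Lᵢ/(AᵢEᵢ) = δ_free.
The series flexibility is Σ Lᵢ/(AᵢEᵢ) = 575/(925×44×10³) + 900/(500×70×10³) = 3.984×10⁻⁵ mm/N.
Hence P = δ_free / Σ(L/AE) = 6.308/3.984×10⁻⁵ = 158.3 kN (tensile).
σ_{aluminium} = P / A = 158300 / 500 = 316.6 MPa.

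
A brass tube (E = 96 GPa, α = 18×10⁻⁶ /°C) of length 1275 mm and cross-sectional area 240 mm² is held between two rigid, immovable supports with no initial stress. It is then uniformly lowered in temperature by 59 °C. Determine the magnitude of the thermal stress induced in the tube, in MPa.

Because both ends are immovable the net strain is zero, and the suppressed thermal strain is αΔT = 18×10⁻⁶ × 59 = 1062×10⁻⁶.
The stress required to suppress this strain is σ = Eε = 96×10³ × 1062×10⁻⁶ = 102 MPa, tensile since the tube is trying to contract.

σ ≈ 102 MPa (tensile)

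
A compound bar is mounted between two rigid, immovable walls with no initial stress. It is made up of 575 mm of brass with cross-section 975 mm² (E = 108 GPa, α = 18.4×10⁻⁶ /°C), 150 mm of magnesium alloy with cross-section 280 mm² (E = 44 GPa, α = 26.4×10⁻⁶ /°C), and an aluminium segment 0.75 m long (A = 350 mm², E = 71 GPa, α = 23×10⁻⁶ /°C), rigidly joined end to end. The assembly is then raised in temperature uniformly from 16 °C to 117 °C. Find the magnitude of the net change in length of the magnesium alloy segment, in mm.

|ΔL| ≈ 0.418 mm

With the walls removed the bar would change length by δ_free = Σ αᵢΔT Lᵢ = 18.4×10⁻⁶×101×575 + 26.4×10⁻⁶×101×150 + 23×10⁻⁶×101×750 = 3.211 mm.
The walls prevent any net length change, so an axial force P (same in every segment) develops. Compatibility: P · Σ Lᵢ/(AᵢEᵢ) = δ_free.
Σ Lᵢ/(AᵢEᵢ) = 575/(975×108×10³) + 150/(280×44×10³) + 750/(350×71×10³) = 4.782×10⁻⁵ mm/N.
So P = 3.211 / 4.782×10⁻⁵ = 67.15 kN, compressive.
For the magnesium alloy segment, free thermal change = 26.4×10⁻⁶×101×150 = 0.4 mm and elastic change from P = 67150×150/(280×44×10³) = 0.8175 mm; these oppose, so the net change is 0.418 mm (segment shortens).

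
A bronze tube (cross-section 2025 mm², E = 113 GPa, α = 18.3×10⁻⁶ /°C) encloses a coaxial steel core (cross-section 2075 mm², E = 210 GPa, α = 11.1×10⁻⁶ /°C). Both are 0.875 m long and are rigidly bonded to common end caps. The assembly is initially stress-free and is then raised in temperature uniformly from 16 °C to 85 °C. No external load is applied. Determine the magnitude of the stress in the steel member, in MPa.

Both members must finish at the same length. With the larger α, the bronze tends to over-expand; the plates restrain it, putting the bronze in compression and the steel in tension. With no external load the two internal forces are equal and opposite, magnitude P.
Equating the net (thermal + elastic) strains gives |α₁ − α₂|·ΔT = P·[1/(A₁E₁) + 1/(A₂E₂)].
|α₁ − α₂|·ΔT = 7.2×10⁻⁶ × 69 = 0.0004968.
1/(A₁E₁) + 1/(A₂E₂) = 1/(2025×113×10³) + 1/(2075×210×10³) = 6.665×10⁻⁹ N⁻¹.
P = 0.0004968 / 6.665×10⁻⁹ = 74540 N = 74.54 kN.
σ_{steel} = P/A₂ = 74540/2075 = 35.92 MPa, tensile.

σ ≈ 35.9 MPa (tensile)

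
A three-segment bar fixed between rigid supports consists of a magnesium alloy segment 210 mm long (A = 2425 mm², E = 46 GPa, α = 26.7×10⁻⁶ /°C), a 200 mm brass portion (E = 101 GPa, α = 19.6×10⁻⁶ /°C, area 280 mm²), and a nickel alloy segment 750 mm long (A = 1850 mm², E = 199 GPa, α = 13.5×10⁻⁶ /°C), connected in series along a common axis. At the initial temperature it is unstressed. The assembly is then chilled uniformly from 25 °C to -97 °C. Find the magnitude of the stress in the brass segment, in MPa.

σ ≈ 779 MPa (tensile)

If the supports were absent, the total length change would be Σ αᵢΔT Lᵢ = 26.7×10⁻⁶×122×210 + 19.6×10⁻⁶×122×200 + 13.5×10⁻⁶×122×750 = 2.398 mm.
The rigid supports impose zero overall length change; the single axial force P common to all segments must satisfy P Σ Lᵢ/(AᵢEᵢ) = δ_free.
The series flexibility is Σ Lᵢ/(AᵢEᵢ) = 210/(2425×46×10³) + 200/(280×101×10³) + 750/(1850×199×10³) = 1.099×10⁻⁵ mm/N.
Hence P = δ_free / Σ(L/AE) = 2.398/1.099×10⁻⁵ = 218.1 kN (tensile).
σ_{brass} = P / A = 218100 / 280 = 779 MPa.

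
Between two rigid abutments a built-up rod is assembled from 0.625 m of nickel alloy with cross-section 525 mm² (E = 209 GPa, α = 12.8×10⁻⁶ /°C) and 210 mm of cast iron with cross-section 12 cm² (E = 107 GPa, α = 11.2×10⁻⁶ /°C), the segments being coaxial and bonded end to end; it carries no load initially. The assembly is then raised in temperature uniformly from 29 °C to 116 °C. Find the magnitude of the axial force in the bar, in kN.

Free thermal expansion of the whole bar: Σ αᵢΔT Lᵢ = 12.8×10⁻⁶×87×625 + 11.2×10⁻⁶×87×210 = 0.9006 mm.
The walls prevent any net length change, so an axial force P (same in every segment) develops. Compatibility: P · Σ Lᵢ/(AᵢEᵢ) = δ_free.
Σ Lᵢ/(AᵢEᵢ) = 625/(525×209×10³) + 210/(1200×107×10³) = 7.332×10⁻⁶ mm/N.
Hence P = δ_free / Σ(L/AE) = 0.9006/7.332×10⁻⁶ = 122.8 kN (compressive).

P ≈ 123 kN (compressive)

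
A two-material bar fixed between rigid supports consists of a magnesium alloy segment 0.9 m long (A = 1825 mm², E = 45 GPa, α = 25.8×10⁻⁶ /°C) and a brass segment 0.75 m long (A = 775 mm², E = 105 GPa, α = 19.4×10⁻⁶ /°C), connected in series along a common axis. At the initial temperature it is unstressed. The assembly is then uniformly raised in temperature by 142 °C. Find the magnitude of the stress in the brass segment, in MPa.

If the supports were absent, the total length change would be Σ αᵢΔT Lᵢ = 25.8×10⁻⁶×142×900 + 19.4×10⁻⁶×142×750 = 5.363 mm.
The rigid supports impose zero overall length change; the single axial force P common to all segments must satisfy P Σ Lᵢ/(AᵢEᵢ) = δ_free.
Σ Lᵢ/(AᵢEᵢ) = 900/(1825×45×10³) + 750/(775×105×10³) = 2.018×10⁻⁵ mm/N.
So P = 5.363 / 2.018×10⁻⁵ = 265.8 kN, compressive.
σ_{brass} = P / A = 265800 / 775 = 343 MPa.

σ ≈ 343 MPa (compressive)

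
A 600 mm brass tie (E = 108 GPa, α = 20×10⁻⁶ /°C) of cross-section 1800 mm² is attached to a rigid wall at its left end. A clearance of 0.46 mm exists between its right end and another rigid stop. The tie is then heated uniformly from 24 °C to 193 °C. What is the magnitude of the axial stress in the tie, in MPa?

Unrestrained expansion: δ_free = αΔT L = 20×10⁻⁶ × 169 × 600 = 2.028 mm.
After closing the 0.46 mm clearance, 2.028 − 0.46 = 1.568 mm of expansion remains to be suppressed by the wall.
That suppressed elongation corresponds to σ = E·Δ/L = 108×10³ × 1.568/600 = 282.2 MPa.

σ ≈ 282 MPa (compressive)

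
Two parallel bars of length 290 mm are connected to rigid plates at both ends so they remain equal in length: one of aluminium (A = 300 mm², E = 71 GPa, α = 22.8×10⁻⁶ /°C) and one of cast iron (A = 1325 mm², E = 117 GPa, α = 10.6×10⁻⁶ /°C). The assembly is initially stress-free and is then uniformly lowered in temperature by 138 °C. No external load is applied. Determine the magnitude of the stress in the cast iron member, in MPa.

Both members must finish at the same length. With the larger α, the aluminium tends to over-contract; the plates restrain it, putting the aluminium in tension and the cast iron in compression. With no external load the two internal forces are equal and opposite, magnitude P.
Setting the final lengths equal and cancelling L: (α₁ − α₂)ΔT = P/(A₁E₁) + P/(A₂E₂).
|α₁ − α₂|·ΔT = 12.2×10⁻⁶ × 138 = 0.001684.
1/(A₁E₁) + 1/(A₂E₂) = 1/(300×71×10³) + 1/(1325×117×10³) = 5.34×10⁻⁸ N⁻¹.
P = 0.001684 / 5.34×10⁻⁸ = 31530 N = 31.53 kN.
σ_{cast iron} = P/A₂ = 31530/1325 = 23.8 MPa, compressive.

σ ≈ 23.8 MPa (compressive)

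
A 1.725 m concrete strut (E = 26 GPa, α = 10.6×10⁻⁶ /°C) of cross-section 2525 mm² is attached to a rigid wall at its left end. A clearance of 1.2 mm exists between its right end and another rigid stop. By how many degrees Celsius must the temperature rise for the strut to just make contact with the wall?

ΔT ≈ 65.6 °C

The gap closes when αΔT L = 1.2 mm, since the strut is still unstressed at that instant.
ΔT = 1.2 / (10.6×10⁻⁶ × 1725) = 65.63 °C.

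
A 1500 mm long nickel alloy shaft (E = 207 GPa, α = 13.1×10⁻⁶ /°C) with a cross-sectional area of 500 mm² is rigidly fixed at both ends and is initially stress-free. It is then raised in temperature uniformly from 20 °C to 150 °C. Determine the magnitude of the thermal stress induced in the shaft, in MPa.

The supports are rigid, so the total axial strain is zero. The restrained thermal strain is ε = αΔT = 13.1×10⁻⁶ × 130 = 1703×10⁻⁶.
Hence σ = E·αΔT = 207×10³ × 1703×10⁻⁶ = 352.5 MPa, compressive.

σ ≈ 353 MPa (compressive)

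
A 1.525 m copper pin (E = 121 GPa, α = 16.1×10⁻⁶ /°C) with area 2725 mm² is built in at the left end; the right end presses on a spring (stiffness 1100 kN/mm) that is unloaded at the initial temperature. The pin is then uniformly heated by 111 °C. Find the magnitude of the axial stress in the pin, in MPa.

σ ≈ 181 MPa (compressive)

Free thermal expansion: δ_free = αΔT L = 16.1×10⁻⁶ × 111 × 1525 = 2.725 mm.
With a force P in the spring, the elastic change of the pin is PL/(AE) and that of the spring is P/k; compatibility requires their sum to equal δ_free.
So P = δ_free / [L/(AE) + 1/k] = 2.725 / [ 1525/(2725×121×10³) + 1/(1100×10³) ].
P = 2.725 / 5.534×10⁻⁶ = 492500 N.
σ = P/A = 492500/2725 = 180.7 MPa.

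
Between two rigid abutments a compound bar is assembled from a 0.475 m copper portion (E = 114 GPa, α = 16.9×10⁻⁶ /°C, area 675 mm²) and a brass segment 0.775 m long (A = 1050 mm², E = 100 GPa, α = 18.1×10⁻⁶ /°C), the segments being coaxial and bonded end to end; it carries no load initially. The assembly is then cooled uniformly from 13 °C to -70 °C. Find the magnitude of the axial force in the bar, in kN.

P ≈ 135 kN (tensile)

With the walls removed the bar would change length by δ_free = Σ αᵢΔT Lᵢ = 16.9×10⁻⁶×83×475 + 18.1×10⁻⁶×83×775 = 1.831 mm.
Since the ends are fixed, an axial force P builds up, equal in every segment, with P · Σ Lᵢ/(AᵢEᵢ) = δ_free.
The series flexibility is Σ Lᵢ/(AᵢEᵢ) = 475/(675×114×10³) + 775/(1050×100×10³) = 1.355×10⁻⁵ mm/N.
P = 1.831 / 1.355×10⁻⁵ = 135100 N = 135.1 kN, tensile.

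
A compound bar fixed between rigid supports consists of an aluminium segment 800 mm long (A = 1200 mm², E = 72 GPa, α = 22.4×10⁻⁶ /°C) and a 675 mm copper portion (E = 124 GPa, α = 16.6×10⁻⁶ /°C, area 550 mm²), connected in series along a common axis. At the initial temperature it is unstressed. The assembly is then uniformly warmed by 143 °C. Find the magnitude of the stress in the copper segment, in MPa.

Free thermal expansion of the whole bar: Σ αᵢΔT Lᵢ = 22.4×10⁻⁶×143×800 + 16.6×10⁻⁶×143×675 = 4.165 mm.
The rigid supports impose zero overall length change; the single axial force P common to all segments must satisfy P Σ Lᵢ/(AᵢEᵢ) = δ_free.
The series flexibility is Σ Lᵢ/(AᵢEᵢ) = 800/(1200×72×10³) + 675/(550×124×10³) = 1.916×10⁻⁵ mm/N.
Hence P = δ_free / Σ(L/AE) = 4.165/1.916×10⁻⁵ = 217.4 kN (compressive).
σ_{copper} = P / A = 217400 / 550 = 395.3 MPa.

σ ≈ 395 MPa (compressive)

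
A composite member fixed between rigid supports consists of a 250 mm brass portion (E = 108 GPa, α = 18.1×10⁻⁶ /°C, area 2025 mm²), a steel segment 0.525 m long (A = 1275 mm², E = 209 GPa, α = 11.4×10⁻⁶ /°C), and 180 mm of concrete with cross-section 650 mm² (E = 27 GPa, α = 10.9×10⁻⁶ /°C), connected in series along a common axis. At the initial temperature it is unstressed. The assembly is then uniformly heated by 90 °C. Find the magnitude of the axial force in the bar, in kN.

P ≈ 84 kN (compressive)

Free thermal expansion of the whole bar: Σ αᵢΔT Lᵢ = 18.1×10⁻⁶×90×250 + 11.4×10⁻⁶×90×525 + 10.9×10⁻⁶×90×180 = 1.122 mm.
Since the ends are fixed, an axial force P builds up, equal in every segment, with P · Σ Lᵢ/(AᵢEᵢ) = δ_free.
The series flexibility is Σ Lᵢ/(AᵢEᵢ) = 250/(2025×108×10³) + 525/(1275×209×10³) + 180/(650×27×10³) = 1.337×10⁻⁵ mm/N.
So P = 1.122 / 1.337×10⁻⁵ = 83.96 kN, compressive.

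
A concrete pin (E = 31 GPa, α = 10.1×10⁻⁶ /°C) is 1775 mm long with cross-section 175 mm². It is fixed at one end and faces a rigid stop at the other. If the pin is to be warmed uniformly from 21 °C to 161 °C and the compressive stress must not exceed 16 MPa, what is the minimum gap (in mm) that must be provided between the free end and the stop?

g ≈ 1.59 mm

Free expansion if unrestrained: δ_free = αΔT L = 10.1×10⁻⁶ × 140 × 1775 = 2.51 mm.
At the allowable stress the elastic shortening the wall may impose is σL/E = 16 × 1775 / (31×10³) = 0.9161 mm.
So the gap has to take up the difference, g_min = δ_free − σL/E = 2.51 − 0.9161 = 1.594 mm.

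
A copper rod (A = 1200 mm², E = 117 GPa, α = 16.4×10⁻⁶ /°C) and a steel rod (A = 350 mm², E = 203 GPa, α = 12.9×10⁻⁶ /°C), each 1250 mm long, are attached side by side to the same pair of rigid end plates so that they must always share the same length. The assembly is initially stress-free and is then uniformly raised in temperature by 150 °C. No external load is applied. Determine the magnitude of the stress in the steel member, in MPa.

The copper has the larger α, so on heating it would change length more than the steel if both were free. The rigid plates force a common final length, so the copper is put into compression and the steel into tension, with equal and opposite forces P (no external load).
Equating the net (thermal + elastic) strains gives |α₁ − α₂|·ΔT = P·[1/(A₁E₁) + 1/(A₂E₂)].
|α₁ − α₂|·ΔT = 3.5×10⁻⁶ × 150 = 0.000525.
1/(A₁E₁) + 1/(A₂E₂) = 1/(1200×117×10³) + 1/(350×203×10³) = 2.12×10⁻⁸ N⁻¹.
So P = 0.000525 / 2.12×10⁻⁸ = 24.77 kN.
σ_{steel} = P/A₂ = 24770/350 = 70.76 MPa, tensile.

σ ≈ 70.8 MPa (tensile)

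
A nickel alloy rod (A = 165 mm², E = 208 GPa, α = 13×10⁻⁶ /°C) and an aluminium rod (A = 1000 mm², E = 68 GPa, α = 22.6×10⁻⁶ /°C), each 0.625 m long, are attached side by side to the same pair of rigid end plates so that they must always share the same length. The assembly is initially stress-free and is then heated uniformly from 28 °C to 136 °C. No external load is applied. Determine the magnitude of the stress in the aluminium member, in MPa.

The aluminium has the larger α, so on heating it would change length more than the nickel alloy if both were free. The rigid plates force a common final length, so the aluminium is put into compression and the nickel alloy into tension, with equal and opposite forces P (no external load).
Equating the net (thermal + elastic) strains gives |α₁ − α₂|·ΔT = P·[1/(A₁E₁) + 1/(A₂E₂)].
|α₁ − α₂|·ΔT = 9.6×10⁻⁶ × 108 = 0.001037.
1/(A₁E₁) + 1/(A₂E₂) = 1/(165×208×10³) + 1/(1000×68×10³) = 4.384×10⁻⁸ N⁻¹.
So P = 0.001037 / 4.384×10⁻⁸ = 23.65 kN.
σ_{aluminium} = P/A₂ = 23650/1000 = 23.65 MPa, compressive.

σ ≈ 23.6 MPa (compressive)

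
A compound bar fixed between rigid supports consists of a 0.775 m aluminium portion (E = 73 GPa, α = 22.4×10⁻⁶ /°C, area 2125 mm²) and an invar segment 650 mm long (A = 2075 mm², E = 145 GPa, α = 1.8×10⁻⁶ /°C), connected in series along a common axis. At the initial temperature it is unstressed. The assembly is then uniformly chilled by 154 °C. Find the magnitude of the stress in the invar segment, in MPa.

σ ≈ 192 MPa (tensile)

Free thermal contraction of the whole bar: Σ αᵢΔT Lᵢ = 22.4×10⁻⁶×154×775 + 1.8×10⁻⁶×154×650 = 2.854 mm.
The rigid supports impose zero overall length change; the single axial force P common to all segments must satisfy P Σ Lᵢ/(AᵢEᵢ) = δ_free.
The series flexibility is Σ Lᵢ/(AᵢEᵢ) = 775/(2125×73×10³) + 650/(2075×145×10³) = 7.156×10⁻⁶ mm/N.
P = 2.854 / 7.156×10⁻⁶ = 398800 N = 398.8 kN, tensile.
σ_{invar} = P / A = 398800 / 2075 = 192.2 MPa.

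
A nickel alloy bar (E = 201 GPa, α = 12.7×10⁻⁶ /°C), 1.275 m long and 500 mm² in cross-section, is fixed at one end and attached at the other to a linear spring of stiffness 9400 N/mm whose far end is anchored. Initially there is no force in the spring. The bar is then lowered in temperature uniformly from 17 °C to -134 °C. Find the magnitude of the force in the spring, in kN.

If the spring were absent the bar would shorten by αΔT L = 12.7×10⁻⁶ × 151 × 1275 = 2.445 mm.
With a force P in the spring, the elastic change of the bar is PL/(AE) and that of the spring is P/k; compatibility requires their sum to equal δ_free.
So P = δ_free / [L/(AE) + 1/k] = 2.445 / [ 1275/(500×201×10³) + 1/(9400) ].
P = 2.445 / 0.0001191 = 20530 N.

P ≈ 20.5 kN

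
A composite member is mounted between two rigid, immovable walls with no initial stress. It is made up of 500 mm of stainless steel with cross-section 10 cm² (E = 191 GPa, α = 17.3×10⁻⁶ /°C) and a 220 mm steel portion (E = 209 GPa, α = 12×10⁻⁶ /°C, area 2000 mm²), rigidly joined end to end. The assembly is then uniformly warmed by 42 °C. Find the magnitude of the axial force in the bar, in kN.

If the supports were absent, the total length change would be Σ αᵢΔT Lᵢ = 17.3×10⁻⁶×42×500 + 12×10⁻⁶×42×220 = 0.4742 mm.
The walls prevent any net length change, so an axial force P (same in every segment) develops. Compatibility: P · Σ Lᵢ/(AᵢEᵢ) = δ_free.
Σ Lᵢ/(AᵢEᵢ) = 500/(1000×191×10³) + 220/(2000×209×10³) = 3.144×10⁻⁶ mm/N.
P = 0.4742 / 3.144×10⁻⁶ = 150800 N = 150.8 kN, compressive.

P ≈ 151 kN (compressive)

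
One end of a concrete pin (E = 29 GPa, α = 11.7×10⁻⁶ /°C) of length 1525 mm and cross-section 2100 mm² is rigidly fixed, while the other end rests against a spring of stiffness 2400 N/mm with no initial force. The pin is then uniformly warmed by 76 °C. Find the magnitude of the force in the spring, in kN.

P ≈ 3.07 kN

Free thermal expansion: δ_free = αΔT L = 11.7×10⁻⁶ × 76 × 1525 = 1.356 mm.
Let P be the compressive force at the spring. The pin shortens elastically by PL/(AE) and the spring compresses by P/k; together these equal δ_free.
So P = δ_free / [L/(AE) + 1/k] = 1.356 / [ 1525/(2100×29×10³) + 1/(2400) ].
P = 1.356 / 0.0004417 = 3070 N.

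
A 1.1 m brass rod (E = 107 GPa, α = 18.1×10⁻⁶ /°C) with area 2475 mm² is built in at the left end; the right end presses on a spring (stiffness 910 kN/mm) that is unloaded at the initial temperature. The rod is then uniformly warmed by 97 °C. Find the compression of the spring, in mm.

If the spring were absent the rod would lengthen by αΔT L = 18.1×10⁻⁶ × 97 × 1100 = 1.931 mm.
Let P be the compressive force at the spring. The rod shortens elastically by PL/(AE) and the spring compresses by P/k; together these equal δ_free.
P [ L/(AE) + 1/k ] = δ_free → P [ 1100/(2475×107×10³) + 1/(910×10³) ] = 1.931.
P = 1.931 / 5.253×10⁻⁶ = 367700 N.
Spring compression = P/k = 367700/(910×10³) = 0.404 mm.

δ ≈ 0.404 mm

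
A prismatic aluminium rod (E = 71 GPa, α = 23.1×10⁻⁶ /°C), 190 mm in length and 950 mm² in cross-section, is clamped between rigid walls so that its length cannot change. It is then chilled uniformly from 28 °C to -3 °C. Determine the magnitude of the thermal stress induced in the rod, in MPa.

σ ≈ 50.8 MPa (tensile)

The supports are rigid, so the total axial strain is zero. The restrained thermal strain is ε = αΔT = 23.1×10⁻⁶ × 31 = 716.1×10⁻⁶.
σ = EαΔT = 71×10³ × 23.1×10⁻⁶ × 31 = 50.84 MPa (tensile; the rod is trying to contract).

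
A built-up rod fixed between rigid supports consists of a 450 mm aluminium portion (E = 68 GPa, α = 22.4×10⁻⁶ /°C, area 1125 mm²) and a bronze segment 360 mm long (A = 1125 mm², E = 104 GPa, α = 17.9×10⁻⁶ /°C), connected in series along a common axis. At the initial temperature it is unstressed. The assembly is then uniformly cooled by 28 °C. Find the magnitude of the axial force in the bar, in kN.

P ≈ 51.6 kN (tensile)

Free thermal contraction of the whole bar: Σ αᵢΔT Lᵢ = 22.4×10⁻⁶×28×450 + 17.9×10⁻⁶×28×360 = 0.4627 mm.
The walls prevent any net length change, so an axial force P (same in every segment) develops. Compatibility: P · Σ Lᵢ/(AᵢEᵢ) = δ_free.
Σ Lᵢ/(AᵢEᵢ) = 450/(1125×68×10³) + 360/(1125×104×10³) = 8.959×10⁻⁶ mm/N.
Hence P = δ_free / Σ(L/AE) = 0.4627/8.959×10⁻⁶ = 51.64 kN (tensile).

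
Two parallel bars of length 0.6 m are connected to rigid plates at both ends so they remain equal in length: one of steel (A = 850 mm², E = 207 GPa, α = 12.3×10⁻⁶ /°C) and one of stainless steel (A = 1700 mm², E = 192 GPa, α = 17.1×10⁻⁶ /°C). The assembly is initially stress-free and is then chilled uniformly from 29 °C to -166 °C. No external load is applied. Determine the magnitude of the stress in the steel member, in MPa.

σ ≈ 126 MPa (compressive)

Both members must finish at the same length. With the larger α, the stainless steel tends to over-contract; the plates restrain it, putting the stainless steel in tension and the steel in compression. With no external load the two internal forces are equal and opposite, magnitude P.
Compatibility of the two members (thermal + elastic change equal): (α₁ − α₂)ΔT = P·[1/(A₁E₁) + 1/(A₂E₂)].
|α₁ − α₂|·ΔT = 4.8×10⁻⁶ × 195 = 0.000936.
1/(A₁E₁) + 1/(A₂E₂) = 1/(850×207×10³) + 1/(1700×192×10³) = 8.747×10⁻⁹ N⁻¹.
So P = 0.000936 / 8.747×10⁻⁹ = 107 kN.
σ_{steel} = P/A₁ = 107000/850 = 125.9 MPa, compressive.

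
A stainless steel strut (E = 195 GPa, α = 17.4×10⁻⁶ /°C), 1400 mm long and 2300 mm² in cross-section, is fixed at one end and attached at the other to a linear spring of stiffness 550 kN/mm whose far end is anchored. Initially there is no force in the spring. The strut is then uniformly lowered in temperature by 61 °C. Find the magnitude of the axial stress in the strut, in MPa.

σ ≈ 131 MPa (tensile)

The unrestrained thermal change is αΔT L = 17.4×10⁻⁶ × 61 × 1400 = 1.486 mm.
With a force P in the spring, the elastic change of the strut is PL/(AE) and that of the spring is P/k; compatibility requires their sum to equal δ_free.
P [ L/(AE) + 1/k ] = δ_free → P [ 1400/(2300×195×10³) + 1/(550×10³) ] = 1.486.
P = 1.486 / 4.94×10⁻⁶ = 300800 N.
σ = P/A = 300800/2300 = 130.8 MPa.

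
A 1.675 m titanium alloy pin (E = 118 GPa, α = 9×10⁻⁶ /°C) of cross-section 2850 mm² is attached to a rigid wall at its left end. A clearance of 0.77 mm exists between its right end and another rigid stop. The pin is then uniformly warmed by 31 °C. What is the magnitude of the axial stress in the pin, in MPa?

σ ≈ 0 MPa

If the wall were absent the pin would grow by αΔT L = 9×10⁻⁶ × 31 × 1675 = 0.4673 mm.
Since δ_free = 0.467 mm is less than the 0.77 mm gap, the pin never touches the wall. No axial force develops.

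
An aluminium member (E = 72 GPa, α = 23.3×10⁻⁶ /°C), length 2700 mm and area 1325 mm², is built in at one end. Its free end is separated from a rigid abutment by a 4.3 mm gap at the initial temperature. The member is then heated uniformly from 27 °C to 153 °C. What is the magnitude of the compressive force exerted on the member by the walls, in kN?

P ≈ 128 kN

If the wall were absent the member would grow by αΔT L = 23.3×10⁻⁶ × 126 × 2700 = 7.927 mm.
After closing the 4.3 mm clearance, 7.927 − 4.3 = 3.627 mm of expansion remains to be suppressed by the wall.
Compatibility: PL/(AE) = 3.627 mm, so σ = P/A = E × (3.627/2700) = 96.71 MPa.
P = σA = 96.71 × 1325 = 128.1 kN.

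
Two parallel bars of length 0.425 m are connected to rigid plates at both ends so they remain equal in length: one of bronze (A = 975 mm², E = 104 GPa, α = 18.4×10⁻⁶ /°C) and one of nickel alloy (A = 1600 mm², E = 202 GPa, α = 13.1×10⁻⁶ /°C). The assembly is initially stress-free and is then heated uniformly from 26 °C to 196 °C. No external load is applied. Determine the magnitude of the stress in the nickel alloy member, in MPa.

Both members must finish at the same length. With the larger α, the bronze tends to over-expand; the plates restrain it, putting the bronze in compression and the nickel alloy in tension. With no external load the two internal forces are equal and opposite, magnitude P.
Compatibility of the two members (thermal + elastic change equal): (α₁ − α₂)ΔT = P·[1/(A₁E₁) + 1/(A₂E₂)].
|α₁ − α₂|·ΔT = 5.3×10⁻⁶ × 170 = 0.000901.
1/(A₁E₁) + 1/(A₂E₂) = 1/(975×104×10³) + 1/(1600×202×10³) = 1.296×10⁻⁸ N⁻¹.
So P = 0.000901 / 1.296×10⁻⁸ = 69.54 kN.
σ_{nickel alloy} = P/A₂ = 69540/1600 = 43.46 MPa, tensile.

σ ≈ 43.5 MPa (tensile)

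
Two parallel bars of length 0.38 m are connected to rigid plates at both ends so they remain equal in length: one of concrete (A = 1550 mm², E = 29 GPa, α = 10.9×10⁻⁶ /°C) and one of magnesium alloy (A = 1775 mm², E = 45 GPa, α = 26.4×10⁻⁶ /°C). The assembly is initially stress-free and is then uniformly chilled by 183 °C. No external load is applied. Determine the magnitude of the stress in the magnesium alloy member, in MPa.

Both members must finish at the same length. With the larger α, the magnesium alloy tends to over-contract; the plates restrain it, putting the magnesium alloy in tension and the concrete in compression. With no external load the two internal forces are equal and opposite, magnitude P.
Equating the net (thermal + elastic) strains gives |α₁ − α₂|·ΔT = P·[1/(A₁E₁) + 1/(A₂E₂)].
|α₁ − α₂|·ΔT = 15.5×10⁻⁶ × 183 = 0.002836.
1/(A₁E₁) + 1/(A₂E₂) = 1/(1550×29×10³) + 1/(1775×45×10³) = 3.477×10⁻⁸ N⁻¹.
P = 0.002836 / 3.477×10⁻⁸ = 81590 N = 81.59 kN.
σ_{magnesium alloy} = P/A₂ = 81590/1775 = 45.96 MPa, tensile.

σ ≈ 46 MPa (tensile)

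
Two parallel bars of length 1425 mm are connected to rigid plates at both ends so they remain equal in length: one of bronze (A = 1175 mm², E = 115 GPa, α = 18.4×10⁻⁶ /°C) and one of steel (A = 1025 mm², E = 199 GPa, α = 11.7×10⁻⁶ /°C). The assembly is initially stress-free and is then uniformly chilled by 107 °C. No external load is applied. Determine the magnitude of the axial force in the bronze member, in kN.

Equilibrium of a rigid end plate with no external load gives equal and opposite internal forces ±P in the two members. Since α_{bronze} > α_{steel}, cooling drives the bronze into tension and the steel into compression.
Compatibility of the two members (thermal + elastic change equal): (α₁ − α₂)ΔT = P·[1/(A₁E₁) + 1/(A₂E₂)].
|α₁ − α₂|·ΔT = 6.7×10⁻⁶ × 107 = 0.0007169.
1/(A₁E₁) + 1/(A₂E₂) = 1/(1175×115×10³) + 1/(1025×199×10³) = 1.23×10⁻⁸ N⁻¹.
P = 0.0007169 / 1.23×10⁻⁸ = 58270 N = 58.27 kN.

P ≈ 58.3 kN (tensile in the bronze)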